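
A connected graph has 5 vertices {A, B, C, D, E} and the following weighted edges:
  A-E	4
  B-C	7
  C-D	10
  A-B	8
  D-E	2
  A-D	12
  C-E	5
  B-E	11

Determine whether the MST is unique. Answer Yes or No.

Sort edges by weight, then run Kruskal:
D-E (2): add — endpoints in different components.
A-E (4): add — endpoints in different components.
C-E (5): add — endpoints in different components.
B-C (7): add — endpoints in different components.
Every non-tree edge has weight strictly greater than the heaviest edge on the tree path between its endpoints, so the MST is unique.

Yes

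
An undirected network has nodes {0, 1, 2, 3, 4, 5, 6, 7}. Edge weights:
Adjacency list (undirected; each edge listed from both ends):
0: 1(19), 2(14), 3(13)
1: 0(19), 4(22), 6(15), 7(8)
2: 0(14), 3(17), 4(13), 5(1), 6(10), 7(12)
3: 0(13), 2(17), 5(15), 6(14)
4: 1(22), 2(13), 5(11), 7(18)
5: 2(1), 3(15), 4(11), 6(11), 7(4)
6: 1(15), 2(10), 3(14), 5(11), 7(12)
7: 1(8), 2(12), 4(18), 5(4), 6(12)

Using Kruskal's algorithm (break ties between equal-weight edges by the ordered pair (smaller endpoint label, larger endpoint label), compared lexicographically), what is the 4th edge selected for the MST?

Kruskal: consider edges lightest-first.
2—5 (1): add — endpoints in different components.
5—7 (4): add — endpoints in different components.
1—7 (8): add — endpoints in different components.
2—6 (10): add — endpoints in different components.
4—5 (11): add — endpoints in different components.
5—6 (11): skip — 5 and 6 already connected.
2—7 (12): skip — 2 and 7 already connected.
6—7 (12): skip — 6 and 7 already connected.
0—3 (13): add — endpoints in different components.
2—4 (13): skip — 2 and 4 already connected.
0—2 (14): add — endpoints in different components.
The 4th edge added is 2—6.

2-6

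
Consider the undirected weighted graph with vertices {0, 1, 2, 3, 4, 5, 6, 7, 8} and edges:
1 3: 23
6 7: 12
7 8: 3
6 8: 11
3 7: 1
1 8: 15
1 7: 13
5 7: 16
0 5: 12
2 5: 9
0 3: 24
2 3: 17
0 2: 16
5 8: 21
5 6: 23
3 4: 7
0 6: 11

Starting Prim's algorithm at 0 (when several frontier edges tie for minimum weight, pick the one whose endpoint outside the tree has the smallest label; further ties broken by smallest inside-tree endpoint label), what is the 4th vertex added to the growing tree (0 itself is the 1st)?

7

Prim, starting at 0.
Step 1: cheapest edge leaving the tree is 0 6 (11); add 6.
Step 2: cheapest edge leaving the tree is 6 8 (11); add 8.
Step 3: cheapest edge leaving the tree is 7 8 (3); add 7.
Step 4: cheapest edge leaving the tree is 3 7 (1); add 3.
Step 5: cheapest edge leaving the tree is 3 4 (7); add 4.
Step 6: cheapest edge leaving the tree is 0 5 (12); add 5.
Step 7: cheapest edge leaving the tree is 2 5 (9); add 2.
Step 8: cheapest edge leaving the tree is 1 7 (13); add 1.
Vertex order: 0, 6, 8, 7, 3, 4, 5, 2, 1. The 4th vertex is 7.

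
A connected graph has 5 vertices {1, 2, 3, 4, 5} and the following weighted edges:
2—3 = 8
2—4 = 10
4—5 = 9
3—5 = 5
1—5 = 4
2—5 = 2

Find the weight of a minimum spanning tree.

20

Kruskal's algorithm — process edges by increasing weight (ties by edge label):
2—5 (2): add — endpoints in different components.
1—5 (4): add — endpoints in different components.
3—5 (5): add — endpoints in different components.
2—3 (8): skip — 2 and 3 already connected.
4—5 (9): add — endpoints in different components.
MST edges: 2—5, 1—5, 3—5, 4—5; total weight 2+4+5+9 = 20.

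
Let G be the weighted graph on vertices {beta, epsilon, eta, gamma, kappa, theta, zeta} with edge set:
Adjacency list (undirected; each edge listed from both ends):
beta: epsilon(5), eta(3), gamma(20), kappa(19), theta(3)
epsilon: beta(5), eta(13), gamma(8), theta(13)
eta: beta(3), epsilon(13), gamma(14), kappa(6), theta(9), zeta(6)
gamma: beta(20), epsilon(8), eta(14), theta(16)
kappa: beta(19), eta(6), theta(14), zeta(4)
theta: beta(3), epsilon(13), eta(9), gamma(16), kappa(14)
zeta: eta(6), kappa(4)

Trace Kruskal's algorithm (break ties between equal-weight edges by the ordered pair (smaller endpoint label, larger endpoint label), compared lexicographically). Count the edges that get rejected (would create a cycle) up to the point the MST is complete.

Kruskal: consider edges lightest-first.
beta—eta (3): add. Components now {beta,eta} {epsilon} {zeta} {gamma} {theta} {kappa}
beta—theta (3): add. Components now {beta,eta,theta} {epsilon} {zeta} {gamma} {kappa}
kappa—zeta (4): add. Components now {beta,eta,theta} {epsilon} {kappa,zeta} {gamma}
beta—epsilon (5): add. Components now {beta,epsilon,eta,theta} {kappa,zeta} {gamma}
eta—kappa (6): add. Components now {beta,epsilon,eta,kappa,theta,zeta} {gamma}
eta—zeta (6): skip — eta and zeta already connected.
epsilon—gamma (8): add. Components now {beta,epsilon,eta,gamma,kappa,theta,zeta}
Edges rejected before the tree was complete: 1.

1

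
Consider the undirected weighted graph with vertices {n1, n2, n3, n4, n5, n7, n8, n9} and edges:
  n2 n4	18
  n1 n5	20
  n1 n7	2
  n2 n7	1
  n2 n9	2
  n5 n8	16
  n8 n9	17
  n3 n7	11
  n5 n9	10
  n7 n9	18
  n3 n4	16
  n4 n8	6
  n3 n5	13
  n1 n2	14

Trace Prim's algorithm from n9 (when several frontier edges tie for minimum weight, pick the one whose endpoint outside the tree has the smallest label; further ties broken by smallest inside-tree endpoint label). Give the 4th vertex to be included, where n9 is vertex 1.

Grow the tree from n9 using Prim:
Step 1: frontier [n2 n9 2, n5 n9 10, n8 n9 17, n7 n9 18] → take n2 n9 (2); add n2.
Step 2: frontier [n2 n7 1, n1 n2 14, n2 n4 18, n5 n9 10, n8 n9 17, n7 n9 18] → take n2 n7 (1); add n7.
Step 3: frontier [n1 n2 14, n2 n4 18, n1 n7 2, n3 n7 11, n5 n9 10, n8 n9 17] → take n1 n7 (2); add n1.
Step 4: frontier [n1 n5 20, n2 n4 18, n3 n7 11, n5 n9 10, n8 n9 17] → take n5 n9 (10); add n5.
Step 5: frontier [n2 n4 18, n3 n5 13, n5 n8 16, n3 n7 11, n8 n9 17] → take n3 n7 (11); add n3.
Step 6: frontier [n2 n4 18, n3 n4 16, n5 n8 16, n8 n9 17] → take n3 n4 (16); add n4.
Step 7: frontier [n4 n8 6, n5 n8 16, n8 n9 17] → take n4 n8 (6); add n8.
Vertex order: n9, n2, n7, n1, n5, n3, n4, n8. The 4th vertex is n1.

n1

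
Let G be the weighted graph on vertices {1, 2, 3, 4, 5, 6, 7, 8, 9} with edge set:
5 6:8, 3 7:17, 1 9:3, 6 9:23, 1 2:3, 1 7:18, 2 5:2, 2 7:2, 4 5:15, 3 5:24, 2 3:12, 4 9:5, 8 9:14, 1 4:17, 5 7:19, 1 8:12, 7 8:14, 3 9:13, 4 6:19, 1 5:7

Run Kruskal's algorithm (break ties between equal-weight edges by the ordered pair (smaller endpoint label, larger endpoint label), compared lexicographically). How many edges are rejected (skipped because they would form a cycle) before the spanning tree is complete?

1

Sort edges by weight, then run Kruskal:
2 5 (2): add — endpoints in different components.
2 7 (2): add — endpoints in different components.
1 2 (3): add — endpoints in different components.
1 9 (3): add — endpoints in different components.
4 9 (5): add — endpoints in different components.
1 5 (7): skip — 1 and 5 already connected.
5 6 (8): add — endpoints in different components.
1 8 (12): add — endpoints in different components.
2 3 (12): add — endpoints in different components.
Edges rejected before the tree was complete: 1.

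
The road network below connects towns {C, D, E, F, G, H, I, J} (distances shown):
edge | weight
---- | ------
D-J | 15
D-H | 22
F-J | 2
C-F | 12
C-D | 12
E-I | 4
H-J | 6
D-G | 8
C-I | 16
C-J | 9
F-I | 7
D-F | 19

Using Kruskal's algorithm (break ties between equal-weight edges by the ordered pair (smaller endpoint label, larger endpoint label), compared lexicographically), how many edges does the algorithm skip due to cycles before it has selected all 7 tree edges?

0

Sort edges by weight, then run Kruskal:
F-J (2): add — endpoints in different components.
E-I (4): add — endpoints in different components.
H-J (6): add — endpoints in different components.
F-I (7): add — endpoints in different components.
D-G (8): add — endpoints in different components.
C-J (9): add — endpoints in different components.
C-D (12): add — endpoints in different components.
Edges rejected before the tree was complete: 0.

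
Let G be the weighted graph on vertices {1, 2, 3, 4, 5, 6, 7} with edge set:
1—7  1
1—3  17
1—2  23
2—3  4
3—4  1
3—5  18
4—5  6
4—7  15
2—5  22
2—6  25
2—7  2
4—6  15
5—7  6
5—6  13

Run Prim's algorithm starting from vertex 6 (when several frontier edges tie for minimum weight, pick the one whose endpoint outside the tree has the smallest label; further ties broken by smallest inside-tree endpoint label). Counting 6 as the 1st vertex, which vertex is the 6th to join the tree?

Prim's algorithm from 6:
Step 1: cheapest edge leaving the tree is 5—6 (13); add 5.
Step 2: cheapest edge leaving the tree is 4—5 (6); add 4.
Step 3: cheapest edge leaving the tree is 3—4 (1); add 3.
Step 4: cheapest edge leaving the tree is 2—3 (4); add 2.
Step 5: cheapest edge leaving the tree is 2—7 (2); add 7.
Step 6: cheapest edge leaving the tree is 1—7 (1); add 1.
Vertex order: 6, 5, 4, 3, 2, 7, 1. The 6th vertex is 7.

7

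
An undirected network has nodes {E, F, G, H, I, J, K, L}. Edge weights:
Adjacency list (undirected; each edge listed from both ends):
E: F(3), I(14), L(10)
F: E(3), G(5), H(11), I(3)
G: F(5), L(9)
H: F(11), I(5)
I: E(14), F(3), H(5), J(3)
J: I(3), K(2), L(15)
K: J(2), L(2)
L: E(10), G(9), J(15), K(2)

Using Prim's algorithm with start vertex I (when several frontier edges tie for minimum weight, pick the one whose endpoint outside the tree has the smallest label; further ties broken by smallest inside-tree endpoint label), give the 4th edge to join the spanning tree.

Prim's algorithm from I:
Step 1: frontier [F—I 3, I—J 3, H—I 5, E—I 14] → take F—I (3); add F.
Step 2: frontier [E—F 3, F—G 5, F—H 11, I—J 3, H—I 5, E—I 14] → take E—F (3); add E.
Step 3: frontier [E—L 10, F—G 5, F—H 11, I—J 3, H—I 5] → take I—J (3); add J.
Step 4: frontier [E—L 10, F—G 5, F—H 11, H—I 5, J—K 2, J—L 15] → take J—K (2); add K.
Step 5: frontier [E—L 10, F—G 5, F—H 11, H—I 5, J—L 15, K—L 2] → take K—L (2); add L.
Step 6: frontier [F—G 5, F—H 11, H—I 5, G—L 9] → take F—G (5); add G.
Step 7: frontier [F—H 11, H—I 5] → take H—I (5); add H.
The 4th edge added is J—K.

J-K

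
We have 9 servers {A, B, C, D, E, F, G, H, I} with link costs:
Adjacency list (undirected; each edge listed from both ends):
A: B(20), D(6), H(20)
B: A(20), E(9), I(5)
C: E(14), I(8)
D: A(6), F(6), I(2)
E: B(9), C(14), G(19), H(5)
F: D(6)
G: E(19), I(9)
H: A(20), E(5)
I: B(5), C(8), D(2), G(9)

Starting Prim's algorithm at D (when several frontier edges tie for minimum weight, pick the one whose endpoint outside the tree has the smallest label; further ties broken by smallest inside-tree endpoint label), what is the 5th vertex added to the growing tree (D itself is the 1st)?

F

Grow the tree from D using Prim:
Step 1: cheapest edge leaving the tree is D—I (2); add I.
Step 2: cheapest edge leaving the tree is B—I (5); add B.
Step 3: cheapest edge leaving the tree is A—D (6); add A.
Step 4: cheapest edge leaving the tree is D—F (6); add F.
Step 5: cheapest edge leaving the tree is C—I (8); add C.
Step 6: cheapest edge leaving the tree is B—E (9); add E.
Step 7: cheapest edge leaving the tree is E—H (5); add H.
Step 8: cheapest edge leaving the tree is G—I (9); add G.
Vertex order: D, I, B, A, F, C, E, H, G. The 5th vertex is F.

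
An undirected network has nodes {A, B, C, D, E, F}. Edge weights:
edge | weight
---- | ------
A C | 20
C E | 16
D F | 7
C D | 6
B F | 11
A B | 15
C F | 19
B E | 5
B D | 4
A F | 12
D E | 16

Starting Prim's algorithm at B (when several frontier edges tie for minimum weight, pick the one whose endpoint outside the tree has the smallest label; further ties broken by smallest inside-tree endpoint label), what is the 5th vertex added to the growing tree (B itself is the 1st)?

Prim's algorithm from B:
Step 1: cheapest edge leaving the tree is B D (4); add D.
Step 2: cheapest edge leaving the tree is B E (5); add E.
Step 3: cheapest edge leaving the tree is C D (6); add C.
Step 4: cheapest edge leaving the tree is D F (7); add F.
Step 5: cheapest edge leaving the tree is A F (12); add A.
Vertex order: B, D, E, C, F, A. The 5th vertex is F.

F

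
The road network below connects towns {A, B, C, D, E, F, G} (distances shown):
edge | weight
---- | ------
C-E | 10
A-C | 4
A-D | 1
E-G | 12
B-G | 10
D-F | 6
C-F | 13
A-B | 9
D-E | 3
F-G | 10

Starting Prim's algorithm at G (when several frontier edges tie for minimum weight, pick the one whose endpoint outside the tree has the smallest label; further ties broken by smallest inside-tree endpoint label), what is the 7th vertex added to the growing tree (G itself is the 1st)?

F

Grow the tree from G using Prim:
Step 1: frontier [B-G 10, F-G 10, E-G 12] → take B-G (10); add B.
Step 2: frontier [A-B 9, F-G 10, E-G 12] → take A-B (9); add A.
Step 3: frontier [A-D 1, A-C 4, F-G 10, E-G 12] → take A-D (1); add D.
Step 4: frontier [A-C 4, D-E 3, D-F 6, F-G 10, E-G 12] → take D-E (3); add E.
Step 5: frontier [A-C 4, D-F 6, C-E 10, F-G 10] → take A-C (4); add C.
Step 6: frontier [C-F 13, D-F 6, F-G 10] → take D-F (6); add F.
Vertex order: G, B, A, D, E, C, F. The 7th vertex is F.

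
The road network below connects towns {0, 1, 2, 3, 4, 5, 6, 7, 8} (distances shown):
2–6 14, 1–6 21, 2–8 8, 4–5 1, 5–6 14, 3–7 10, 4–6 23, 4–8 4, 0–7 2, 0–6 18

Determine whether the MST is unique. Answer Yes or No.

No

Kruskal's algorithm — process edges by increasing weight (ties by edge label):
4–5 (1): add — endpoints in different components.
0–7 (2): add — endpoints in different components.
4–8 (4): add — endpoints in different components.
2–8 (8): add — endpoints in different components.
3–7 (10): add — endpoints in different components.
2–6 (14): add — endpoints in different components.
5–6 (14): skip — 5 and 6 already connected.
0–6 (18): add — endpoints in different components.
1–6 (21): add — endpoints in different components.
Non-tree edge 5–6 has weight 14, equal to the heaviest edge on its tree cycle — swapping gives another MST of the same weight. Not unique.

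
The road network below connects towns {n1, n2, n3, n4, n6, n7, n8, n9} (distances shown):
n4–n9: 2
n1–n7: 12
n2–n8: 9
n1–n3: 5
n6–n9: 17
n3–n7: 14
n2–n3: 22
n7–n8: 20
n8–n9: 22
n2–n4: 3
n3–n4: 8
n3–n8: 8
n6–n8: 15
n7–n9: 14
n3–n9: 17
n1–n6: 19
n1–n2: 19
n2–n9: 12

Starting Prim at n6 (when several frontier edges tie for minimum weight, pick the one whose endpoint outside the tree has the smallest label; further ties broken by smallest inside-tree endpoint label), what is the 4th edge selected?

Prim's algorithm from n6:
Step 1: cheapest edge leaving the tree is n6–n8 (15); add n8.
Step 2: cheapest edge leaving the tree is n3–n8 (8); add n3.
Step 3: cheapest edge leaving the tree is n1–n3 (5); add n1.
Step 4: cheapest edge leaving the tree is n3–n4 (8); add n4.
Step 5: cheapest edge leaving the tree is n4–n9 (2); add n9.
Step 6: cheapest edge leaving the tree is n2–n4 (3); add n2.
Step 7: cheapest edge leaving the tree is n1–n7 (12); add n7.
The 4th edge added is n3–n4.

n3-n4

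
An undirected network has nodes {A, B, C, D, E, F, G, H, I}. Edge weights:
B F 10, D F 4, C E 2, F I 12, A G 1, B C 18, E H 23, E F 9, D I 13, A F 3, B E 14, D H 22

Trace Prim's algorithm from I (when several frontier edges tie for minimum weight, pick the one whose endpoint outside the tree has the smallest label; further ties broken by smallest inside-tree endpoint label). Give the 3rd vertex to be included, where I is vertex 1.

Prim, starting at I.
Step 1: cheapest edge leaving the tree is F I (12); add F.
Step 2: cheapest edge leaving the tree is A F (3); add A.
Step 3: cheapest edge leaving the tree is A G (1); add G.
Step 4: cheapest edge leaving the tree is D F (4); add D.
Step 5: cheapest edge leaving the tree is E F (9); add E.
Step 6: cheapest edge leaving the tree is C E (2); add C.
Step 7: cheapest edge leaving the tree is B F (10); add B.
Step 8: cheapest edge leaving the tree is D H (22); add H.
Vertex order: I, F, A, G, D, E, C, B, H. The 3rd vertex is A.

A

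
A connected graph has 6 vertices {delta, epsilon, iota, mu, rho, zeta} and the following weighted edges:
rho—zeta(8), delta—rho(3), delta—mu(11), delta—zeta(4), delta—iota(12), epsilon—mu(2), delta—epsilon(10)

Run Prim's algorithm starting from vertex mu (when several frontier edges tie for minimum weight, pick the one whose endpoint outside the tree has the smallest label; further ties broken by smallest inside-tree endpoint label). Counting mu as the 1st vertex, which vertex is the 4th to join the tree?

Grow the tree from mu using Prim:
Step 1: frontier [epsilon—mu 2, delta—mu 11] → take epsilon—mu (2); add epsilon.
Step 2: frontier [delta—epsilon 10, delta—mu 11] → take delta—epsilon (10); add delta.
Step 3: frontier [delta—rho 3, delta—zeta 4, delta—iota 12] → take delta—rho (3); add rho.
Step 4: frontier [delta—zeta 4, delta—iota 12, rho—zeta 8] → take delta—zeta (4); add zeta.
Step 5: frontier [delta—iota 12] → take delta—iota (12); add iota.
Vertex order: mu, epsilon, delta, rho, zeta, iota. The 4th vertex is rho.

rho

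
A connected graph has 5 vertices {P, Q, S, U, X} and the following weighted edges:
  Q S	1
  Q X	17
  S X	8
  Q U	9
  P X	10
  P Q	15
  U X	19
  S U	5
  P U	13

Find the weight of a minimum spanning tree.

24

Sort edges by weight, then run Kruskal:
Q S (1): add — endpoints in different components.
S U (5): add — endpoints in different components.
S X (8): add — endpoints in different components.
Q U (9): skip — Q and U already connected.
P X (10): add — endpoints in different components.
MST edges: Q S, S U, S X, P X; total weight 1+5+8+10 = 24.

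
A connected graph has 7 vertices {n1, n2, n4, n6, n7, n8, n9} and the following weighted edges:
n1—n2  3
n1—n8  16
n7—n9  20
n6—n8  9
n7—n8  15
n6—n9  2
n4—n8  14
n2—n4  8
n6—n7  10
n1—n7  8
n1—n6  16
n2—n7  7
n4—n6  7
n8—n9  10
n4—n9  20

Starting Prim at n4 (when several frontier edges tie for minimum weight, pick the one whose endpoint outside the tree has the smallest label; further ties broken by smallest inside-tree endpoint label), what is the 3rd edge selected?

Prim, starting at n4.
Step 1: cheapest edge leaving the tree is n4—n6 (7); add n6.
Step 2: cheapest edge leaving the tree is n6—n9 (2); add n9.
Step 3: cheapest edge leaving the tree is n2—n4 (8); add n2.
Step 4: cheapest edge leaving the tree is n1—n2 (3); add n1.
Step 5: cheapest edge leaving the tree is n2—n7 (7); add n7.
Step 6: cheapest edge leaving the tree is n6—n8 (9); add n8.
The 3rd edge added is n2—n4.

n2-n4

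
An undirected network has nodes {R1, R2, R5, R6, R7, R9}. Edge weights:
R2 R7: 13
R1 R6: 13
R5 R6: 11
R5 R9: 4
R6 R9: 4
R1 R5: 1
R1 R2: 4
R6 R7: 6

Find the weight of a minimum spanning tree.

Prim, starting at R9.
Step 1: cheapest edge leaving the tree is R5 R9 (4); add R5.
Step 2: cheapest edge leaving the tree is R1 R5 (1); add R1.
Step 3: cheapest edge leaving the tree is R1 R2 (4); add R2.
Step 4: cheapest edge leaving the tree is R6 R9 (4); add R6.
Step 5: cheapest edge leaving the tree is R6 R7 (6); add R7.
MST edges: R5 R9, R1 R5, R1 R2, R6 R9, R6 R7; total weight 4+1+4+4+6 = 19.

19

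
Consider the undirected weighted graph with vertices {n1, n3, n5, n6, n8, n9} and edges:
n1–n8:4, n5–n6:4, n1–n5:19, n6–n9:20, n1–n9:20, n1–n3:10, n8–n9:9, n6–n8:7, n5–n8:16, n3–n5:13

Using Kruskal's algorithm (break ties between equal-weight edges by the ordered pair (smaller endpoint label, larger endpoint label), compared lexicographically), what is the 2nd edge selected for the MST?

Kruskal: consider edges lightest-first.
n1–n8 (4): add. Components now {n1,n8} {n3} {n9} {n5} {n6}
n5–n6 (4): add. Components now {n1,n8} {n3} {n9} {n5,n6}
n6–n8 (7): add. Components now {n1,n5,n6,n8} {n3} {n9}
n8–n9 (9): add. Components now {n1,n5,n6,n8,n9} {n3}
n1–n3 (10): add. Components now {n1,n3,n5,n6,n8,n9}
The 2nd edge added is n5–n6.

n5-n6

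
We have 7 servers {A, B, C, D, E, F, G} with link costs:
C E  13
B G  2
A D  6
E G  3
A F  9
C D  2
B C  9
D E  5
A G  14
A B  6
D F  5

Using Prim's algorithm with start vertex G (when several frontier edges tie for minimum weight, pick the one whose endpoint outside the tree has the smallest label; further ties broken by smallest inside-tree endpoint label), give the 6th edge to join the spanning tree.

A-B

Prim, starting at G.
Step 1: cheapest edge leaving the tree is B G (2); add B.
Step 2: cheapest edge leaving the tree is E G (3); add E.
Step 3: cheapest edge leaving the tree is D E (5); add D.
Step 4: cheapest edge leaving the tree is C D (2); add C.
Step 5: cheapest edge leaving the tree is D F (5); add F.
Step 6: cheapest edge leaving the tree is A B (6); add A.
The 6th edge added is A B.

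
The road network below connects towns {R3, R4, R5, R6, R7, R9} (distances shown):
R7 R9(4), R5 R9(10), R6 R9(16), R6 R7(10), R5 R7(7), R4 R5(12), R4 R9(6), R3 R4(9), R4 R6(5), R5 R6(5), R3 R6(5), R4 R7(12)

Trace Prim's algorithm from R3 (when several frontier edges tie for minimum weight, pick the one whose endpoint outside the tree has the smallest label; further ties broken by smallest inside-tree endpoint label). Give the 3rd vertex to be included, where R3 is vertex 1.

R4

Prim's algorithm from R3:
Step 1: cheapest edge leaving the tree is R3 R6 (5); add R6.
Step 2: cheapest edge leaving the tree is R4 R6 (5); add R4.
Step 3: cheapest edge leaving the tree is R5 R6 (5); add R5.
Step 4: cheapest edge leaving the tree is R4 R9 (6); add R9.
Step 5: cheapest edge leaving the tree is R7 R9 (4); add R7.
Vertex order: R3, R6, R4, R5, R9, R7. The 3rd vertex is R4.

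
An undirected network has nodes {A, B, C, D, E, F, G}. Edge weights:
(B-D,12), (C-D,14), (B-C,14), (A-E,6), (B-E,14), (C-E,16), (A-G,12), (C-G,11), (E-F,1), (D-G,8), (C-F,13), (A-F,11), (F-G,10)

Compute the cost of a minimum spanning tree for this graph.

Grow the tree from F using Prim:
Step 1: cheapest edge leaving the tree is E-F (1); add E.
Step 2: cheapest edge leaving the tree is A-E (6); add A.
Step 3: cheapest edge leaving the tree is F-G (10); add G.
Step 4: cheapest edge leaving the tree is D-G (8); add D.
Step 5: cheapest edge leaving the tree is C-G (11); add C.
Step 6: cheapest edge leaving the tree is B-D (12); add B.
MST edges: E-F, A-E, F-G, D-G, C-G, B-D; total weight 1+6+10+8+11+12 = 48.

48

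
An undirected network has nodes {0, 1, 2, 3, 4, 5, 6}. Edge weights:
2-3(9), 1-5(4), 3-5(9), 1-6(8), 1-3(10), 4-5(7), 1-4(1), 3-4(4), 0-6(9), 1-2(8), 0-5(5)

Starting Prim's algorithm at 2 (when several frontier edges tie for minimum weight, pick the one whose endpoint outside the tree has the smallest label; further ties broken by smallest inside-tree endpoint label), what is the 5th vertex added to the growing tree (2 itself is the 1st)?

Grow the tree from 2 using Prim:
Step 1: cheapest edge leaving the tree is 1-2 (8); add 1.
Step 2: cheapest edge leaving the tree is 1-4 (1); add 4.
Step 3: cheapest edge leaving the tree is 3-4 (4); add 3.
Step 4: cheapest edge leaving the tree is 1-5 (4); add 5.
Step 5: cheapest edge leaving the tree is 0-5 (5); add 0.
Step 6: cheapest edge leaving the tree is 1-6 (8); add 6.
Vertex order: 2, 1, 4, 3, 5, 0, 6. The 5th vertex is 5.

5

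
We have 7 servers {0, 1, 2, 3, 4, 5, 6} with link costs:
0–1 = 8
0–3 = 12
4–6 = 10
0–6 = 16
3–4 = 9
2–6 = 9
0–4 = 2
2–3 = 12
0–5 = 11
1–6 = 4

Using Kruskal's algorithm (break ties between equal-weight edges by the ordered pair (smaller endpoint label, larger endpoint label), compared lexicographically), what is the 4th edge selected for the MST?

2-6

Kruskal: consider edges lightest-first.
0–4 (2): add. Components now {0,4} {1} {2} {3} {5} {6}
1–6 (4): add. Components now {0,4} {1,6} {2} {3} {5}
0–1 (8): add. Components now {0,1,4,6} {2} {3} {5}
2–6 (9): add. Components now {0,1,2,4,6} {3} {5}
3–4 (9): add. Components now {0,1,2,3,4,6} {5}
4–6 (10): skip — 4 and 6 already connected.
0–5 (11): add. Components now {0,1,2,3,4,5,6}
The 4th edge added is 2–6.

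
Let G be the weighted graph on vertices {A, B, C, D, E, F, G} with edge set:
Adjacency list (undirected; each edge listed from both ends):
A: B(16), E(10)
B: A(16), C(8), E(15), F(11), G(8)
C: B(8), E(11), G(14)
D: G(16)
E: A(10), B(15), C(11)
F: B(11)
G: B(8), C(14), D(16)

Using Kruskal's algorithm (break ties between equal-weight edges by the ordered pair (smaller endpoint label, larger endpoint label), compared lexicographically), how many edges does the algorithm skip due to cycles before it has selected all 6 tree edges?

3

Kruskal: consider edges lightest-first.
B C (8): add. Components now {A} {B,C} {D} {E} {F} {G}
B G (8): add. Components now {A} {B,C,G} {D} {E} {F}
A E (10): add. Components now {A,E} {B,C,G} {D} {F}
B F (11): add. Components now {A,E} {B,C,F,G} {D}
C E (11): add. Components now {A,B,C,E,F,G} {D}
C G (14): skip — C and G already connected.
B E (15): skip — B and E already connected.
A B (16): skip — A and B already connected.
D G (16): add. Components now {A,B,C,D,E,F,G}
Edges rejected before the tree was complete: 3.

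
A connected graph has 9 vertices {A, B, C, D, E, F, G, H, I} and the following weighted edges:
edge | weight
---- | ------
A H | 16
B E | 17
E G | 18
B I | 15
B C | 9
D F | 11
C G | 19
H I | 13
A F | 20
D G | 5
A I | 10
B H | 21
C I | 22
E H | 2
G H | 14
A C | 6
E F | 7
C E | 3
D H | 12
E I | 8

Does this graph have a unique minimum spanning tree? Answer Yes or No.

Yes

Sort edges by weight, then run Kruskal:
E H (2): add — endpoints in different components.
C E (3): add — endpoints in different components.
D G (5): add — endpoints in different components.
A C (6): add — endpoints in different components.
E F (7): add — endpoints in different components.
E I (8): add — endpoints in different components.
B C (9): add — endpoints in different components.
A I (10): skip — A and I already connected.
D F (11): add — endpoints in different components.
Every non-tree edge has weight strictly greater than the heaviest edge on the tree path between its endpoints, so the MST is unique.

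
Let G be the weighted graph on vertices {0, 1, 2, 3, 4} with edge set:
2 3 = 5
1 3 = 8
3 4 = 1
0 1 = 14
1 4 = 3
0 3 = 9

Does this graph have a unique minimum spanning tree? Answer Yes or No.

Sort edges by weight, then run Kruskal:
3 4 (1): add — endpoints in different components.
1 4 (3): add — endpoints in different components.
2 3 (5): add — endpoints in different components.
1 3 (8): skip — 1 and 3 already connected.
0 3 (9): add — endpoints in different components.
Every non-tree edge has weight strictly greater than the heaviest edge on the tree path between its endpoints, so the MST is unique.

Yes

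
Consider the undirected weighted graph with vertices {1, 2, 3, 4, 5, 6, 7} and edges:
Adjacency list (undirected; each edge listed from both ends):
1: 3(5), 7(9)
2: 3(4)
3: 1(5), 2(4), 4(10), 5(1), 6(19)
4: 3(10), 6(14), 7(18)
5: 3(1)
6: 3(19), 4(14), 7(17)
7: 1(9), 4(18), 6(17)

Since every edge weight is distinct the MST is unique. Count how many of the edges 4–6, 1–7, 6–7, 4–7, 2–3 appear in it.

Kruskal's algorithm — process edges by increasing weight (ties by edge label):
3–5 (1): add — endpoints in different components.
2–3 (4): add — endpoints in different components.
1–3 (5): add — endpoints in different components.
1–7 (9): add — endpoints in different components.
3–4 (10): add — endpoints in different components.
4–6 (14): add — endpoints in different components.
MST edge set: {3–5, 2–3, 1–3, 1–7, 3–4, 4–6}.
Of the listed edges, {4–6, 1–7, 2–3} are in the MST → 3.

3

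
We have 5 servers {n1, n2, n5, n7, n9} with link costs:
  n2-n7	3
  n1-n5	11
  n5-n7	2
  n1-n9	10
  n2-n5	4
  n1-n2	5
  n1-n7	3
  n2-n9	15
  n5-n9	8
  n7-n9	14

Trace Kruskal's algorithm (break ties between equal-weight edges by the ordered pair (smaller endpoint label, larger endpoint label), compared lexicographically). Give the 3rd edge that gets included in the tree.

n2-n7

Kruskal: consider edges lightest-first.
n5-n7 (2): add — endpoints in different components.
n1-n7 (3): add — endpoints in different components.
n2-n7 (3): add — endpoints in different components.
n2-n5 (4): skip — n5 and n2 already connected.
n1-n2 (5): skip — n1 and n2 already connected.
n5-n9 (8): add — endpoints in different components.
The 3rd edge added is n2-n7.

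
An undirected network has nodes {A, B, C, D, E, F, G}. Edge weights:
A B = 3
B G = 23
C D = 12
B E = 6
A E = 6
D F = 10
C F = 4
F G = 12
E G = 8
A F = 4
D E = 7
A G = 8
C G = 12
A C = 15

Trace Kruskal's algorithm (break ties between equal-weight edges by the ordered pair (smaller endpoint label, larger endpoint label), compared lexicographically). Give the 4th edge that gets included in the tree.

A-E

Kruskal's algorithm — process edges by increasing weight (ties by edge label):
A B (3): add. Components now {A,B} {C} {D} {E} {F} {G}
A F (4): add. Components now {A,B,F} {C} {D} {E} {G}
C F (4): add. Components now {A,B,C,F} {D} {E} {G}
A E (6): add. Components now {A,B,C,E,F} {D} {G}
B E (6): skip — B and E already connected.
D E (7): add. Components now {A,B,C,D,E,F} {G}
A G (8): add. Components now {A,B,C,D,E,F,G}
The 4th edge added is A E.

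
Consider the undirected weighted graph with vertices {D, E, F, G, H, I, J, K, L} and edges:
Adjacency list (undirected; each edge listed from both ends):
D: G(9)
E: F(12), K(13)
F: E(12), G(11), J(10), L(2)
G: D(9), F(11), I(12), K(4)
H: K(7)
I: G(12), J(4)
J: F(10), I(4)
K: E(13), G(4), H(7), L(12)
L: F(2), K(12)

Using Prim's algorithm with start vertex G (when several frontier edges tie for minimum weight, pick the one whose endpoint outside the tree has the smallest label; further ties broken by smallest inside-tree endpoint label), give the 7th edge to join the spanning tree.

I-J

Prim's algorithm from G:
Step 1: frontier [G K 4, D G 9, F G 11, G I 12] → take G K (4); add K.
Step 2: frontier [D G 9, F G 11, G I 12, H K 7, K L 12, E K 13] → take H K (7); add H.
Step 3: frontier [D G 9, F G 11, G I 12, K L 12, E K 13] → take D G (9); add D.
Step 4: frontier [F G 11, G I 12, K L 12, E K 13] → take F G (11); add F.
Step 5: frontier [F L 2, F J 10, E F 12, G I 12, K L 12, E K 13] → take F L (2); add L.
Step 6: frontier [F J 10, E F 12, G I 12, E K 13] → take F J (10); add J.
Step 7: frontier [E F 12, G I 12, I J 4, E K 13] → take I J (4); add I.
Step 8: frontier [E F 12, E K 13] → take E F (12); add E.
The 7th edge added is I J.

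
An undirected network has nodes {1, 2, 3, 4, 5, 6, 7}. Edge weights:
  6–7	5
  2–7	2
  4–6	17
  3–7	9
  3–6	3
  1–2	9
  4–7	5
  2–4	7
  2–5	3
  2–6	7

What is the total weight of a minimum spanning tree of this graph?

27

Grow the tree from 1 using Prim:
Step 1: cheapest edge leaving the tree is 1–2 (9); add 2.
Step 2: cheapest edge leaving the tree is 2–7 (2); add 7.
Step 3: cheapest edge leaving the tree is 2–5 (3); add 5.
Step 4: cheapest edge leaving the tree is 4–7 (5); add 4.
Step 5: cheapest edge leaving the tree is 6–7 (5); add 6.
Step 6: cheapest edge leaving the tree is 3–6 (3); add 3.
MST edges: 1–2, 2–7, 2–5, 4–7, 6–7, 3–6; total weight 9+2+3+5+5+3 = 27.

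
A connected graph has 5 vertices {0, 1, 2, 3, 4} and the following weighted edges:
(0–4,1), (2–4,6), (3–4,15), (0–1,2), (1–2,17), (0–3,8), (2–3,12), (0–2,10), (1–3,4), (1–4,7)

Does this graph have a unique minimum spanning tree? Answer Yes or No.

Kruskal: consider edges lightest-first.
0–4 (1): add. Components now {0,4} {1} {2} {3}
0–1 (2): add. Components now {0,1,4} {2} {3}
1–3 (4): add. Components now {0,1,3,4} {2}
2–4 (6): add. Components now {0,1,2,3,4}
Every non-tree edge has weight strictly greater than the heaviest edge on the tree path between its endpoints, so the MST is unique.

Yes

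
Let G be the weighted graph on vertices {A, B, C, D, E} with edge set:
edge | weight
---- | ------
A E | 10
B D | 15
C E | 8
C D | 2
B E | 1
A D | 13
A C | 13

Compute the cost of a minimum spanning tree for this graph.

Grow the tree from D using Prim:
Step 1: frontier [C D 2, A D 13, B D 15] → take C D (2); add C.
Step 2: frontier [C E 8, A C 13, A D 13, B D 15] → take C E (8); add E.
Step 3: frontier [A C 13, A D 13, B D 15, B E 1, A E 10] → take B E (1); add B.
Step 4: frontier [A C 13, A D 13, A E 10] → take A E (10); add A.
MST edges: C D, C E, B E, A E; total weight 2+8+1+10 = 21.

21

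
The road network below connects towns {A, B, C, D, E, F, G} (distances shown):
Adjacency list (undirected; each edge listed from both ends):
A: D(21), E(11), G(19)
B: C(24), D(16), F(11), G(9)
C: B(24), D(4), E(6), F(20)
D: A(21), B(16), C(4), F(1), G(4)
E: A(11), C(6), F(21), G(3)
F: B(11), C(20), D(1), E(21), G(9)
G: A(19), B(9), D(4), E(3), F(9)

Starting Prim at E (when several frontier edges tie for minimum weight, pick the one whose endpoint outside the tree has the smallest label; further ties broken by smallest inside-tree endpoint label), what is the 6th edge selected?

A-E

Prim, starting at E.
Step 1: cheapest edge leaving the tree is E-G (3); add G.
Step 2: cheapest edge leaving the tree is D-G (4); add D.
Step 3: cheapest edge leaving the tree is D-F (1); add F.
Step 4: cheapest edge leaving the tree is C-D (4); add C.
Step 5: cheapest edge leaving the tree is B-G (9); add B.
Step 6: cheapest edge leaving the tree is A-E (11); add A.
The 6th edge added is A-E.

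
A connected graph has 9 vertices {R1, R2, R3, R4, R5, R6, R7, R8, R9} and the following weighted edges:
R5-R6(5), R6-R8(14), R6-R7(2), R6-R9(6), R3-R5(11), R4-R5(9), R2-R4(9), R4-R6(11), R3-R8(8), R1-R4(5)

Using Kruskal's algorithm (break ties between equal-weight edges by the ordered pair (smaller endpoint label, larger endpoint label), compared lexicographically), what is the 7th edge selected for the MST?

Kruskal's algorithm — process edges by increasing weight (ties by edge label):
R6-R7 (2): add — endpoints in different components.
R1-R4 (5): add — endpoints in different components.
R5-R6 (5): add — endpoints in different components.
R6-R9 (6): add — endpoints in different components.
R3-R8 (8): add — endpoints in different components.
R2-R4 (9): add — endpoints in different components.
R4-R5 (9): add — endpoints in different components.
R3-R5 (11): add — endpoints in different components.
The 7th edge added is R4-R5.

R4-R5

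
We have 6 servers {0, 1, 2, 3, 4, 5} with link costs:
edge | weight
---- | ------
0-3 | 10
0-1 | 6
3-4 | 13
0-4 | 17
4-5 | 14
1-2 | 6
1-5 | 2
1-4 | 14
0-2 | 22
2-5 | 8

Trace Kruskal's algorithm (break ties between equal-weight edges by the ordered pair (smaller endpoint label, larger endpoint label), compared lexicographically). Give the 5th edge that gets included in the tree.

Kruskal's algorithm — process edges by increasing weight (ties by edge label):
1-5 (2): add — endpoints in different components.
0-1 (6): add — endpoints in different components.
1-2 (6): add — endpoints in different components.
2-5 (8): skip — 2 and 5 already connected.
0-3 (10): add — endpoints in different components.
3-4 (13): add — endpoints in different components.
The 5th edge added is 3-4.

3-4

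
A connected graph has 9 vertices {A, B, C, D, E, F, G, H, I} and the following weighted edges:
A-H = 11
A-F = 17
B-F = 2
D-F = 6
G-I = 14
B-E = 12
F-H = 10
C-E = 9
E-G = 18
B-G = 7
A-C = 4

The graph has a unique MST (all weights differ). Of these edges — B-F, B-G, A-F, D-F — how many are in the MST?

3

Kruskal: consider edges lightest-first.
B-F (2): add — endpoints in different components.
A-C (4): add — endpoints in different components.
D-F (6): add — endpoints in different components.
B-G (7): add — endpoints in different components.
C-E (9): add — endpoints in different components.
F-H (10): add — endpoints in different components.
A-H (11): add — endpoints in different components.
B-E (12): skip — B and E already connected.
G-I (14): add — endpoints in different components.
MST edge set: {B-F, A-C, D-F, B-G, C-E, F-H, A-H, G-I}.
Of the listed edges, {B-F, B-G, D-F} are in the MST → 3.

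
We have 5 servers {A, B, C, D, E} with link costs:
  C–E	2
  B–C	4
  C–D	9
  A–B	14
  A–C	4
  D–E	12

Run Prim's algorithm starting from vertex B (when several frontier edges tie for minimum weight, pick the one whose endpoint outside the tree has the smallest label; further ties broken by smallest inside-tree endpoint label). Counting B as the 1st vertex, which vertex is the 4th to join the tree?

Grow the tree from B using Prim:
Step 1: cheapest edge leaving the tree is B–C (4); add C.
Step 2: cheapest edge leaving the tree is C–E (2); add E.
Step 3: cheapest edge leaving the tree is A–C (4); add A.
Step 4: cheapest edge leaving the tree is C–D (9); add D.
Vertex order: B, C, E, A, D. The 4th vertex is A.

A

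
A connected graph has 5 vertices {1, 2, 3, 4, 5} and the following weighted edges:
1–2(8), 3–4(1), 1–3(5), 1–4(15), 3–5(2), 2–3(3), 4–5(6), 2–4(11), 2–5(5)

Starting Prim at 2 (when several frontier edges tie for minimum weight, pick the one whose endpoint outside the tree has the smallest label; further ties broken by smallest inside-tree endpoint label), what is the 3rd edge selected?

3-5

Prim, starting at 2.
Step 1: frontier [2–3 3, 2–5 5, 1–2 8, 2–4 11] → take 2–3 (3); add 3.
Step 2: frontier [2–5 5, 1–2 8, 2–4 11, 3–4 1, 3–5 2, 1–3 5] → take 3–4 (1); add 4.
Step 3: frontier [2–5 5, 1–2 8, 3–5 2, 1–3 5, 4–5 6, 1–4 15] → take 3–5 (2); add 5.
Step 4: frontier [1–2 8, 1–3 5, 1–4 15] → take 1–3 (5); add 1.
The 3rd edge added is 3–5.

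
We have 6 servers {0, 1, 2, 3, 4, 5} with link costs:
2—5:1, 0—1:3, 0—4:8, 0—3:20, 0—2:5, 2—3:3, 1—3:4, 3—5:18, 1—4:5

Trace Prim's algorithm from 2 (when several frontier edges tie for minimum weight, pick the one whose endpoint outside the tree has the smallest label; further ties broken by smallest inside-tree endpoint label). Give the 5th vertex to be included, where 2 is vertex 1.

0

Prim, starting at 2.
Step 1: cheapest edge leaving the tree is 2—5 (1); add 5.
Step 2: cheapest edge leaving the tree is 2—3 (3); add 3.
Step 3: cheapest edge leaving the tree is 1—3 (4); add 1.
Step 4: cheapest edge leaving the tree is 0—1 (3); add 0.
Step 5: cheapest edge leaving the tree is 1—4 (5); add 4.
Vertex order: 2, 5, 3, 1, 0, 4. The 5th vertex is 0.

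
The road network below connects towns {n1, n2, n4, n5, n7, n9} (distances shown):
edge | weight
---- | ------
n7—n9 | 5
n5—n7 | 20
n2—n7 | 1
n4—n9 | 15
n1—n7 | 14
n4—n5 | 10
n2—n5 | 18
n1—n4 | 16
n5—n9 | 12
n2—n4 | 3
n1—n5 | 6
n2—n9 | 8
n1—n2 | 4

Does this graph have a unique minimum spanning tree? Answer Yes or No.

Sort edges by weight, then run Kruskal:
n2—n7 (1): add. Components now {n5} {n2,n7} {n4} {n1} {n9}
n2—n4 (3): add. Components now {n5} {n2,n4,n7} {n1} {n9}
n1—n2 (4): add. Components now {n5} {n1,n2,n4,n7} {n9}
n7—n9 (5): add. Components now {n5} {n1,n2,n4,n7,n9}
n1—n5 (6): add. Components now {n1,n2,n4,n5,n7,n9}
Every non-tree edge has weight strictly greater than the heaviest edge on the tree path between its endpoints, so the MST is unique.

Yes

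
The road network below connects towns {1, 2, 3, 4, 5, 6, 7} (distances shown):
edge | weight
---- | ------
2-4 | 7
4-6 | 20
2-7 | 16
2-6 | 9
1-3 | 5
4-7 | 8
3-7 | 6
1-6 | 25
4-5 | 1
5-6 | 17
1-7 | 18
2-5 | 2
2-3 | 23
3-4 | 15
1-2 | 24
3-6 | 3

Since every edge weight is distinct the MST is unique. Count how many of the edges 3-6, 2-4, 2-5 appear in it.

2

Sort edges by weight, then run Kruskal:
4-5 (1): add — endpoints in different components.
2-5 (2): add — endpoints in different components.
3-6 (3): add — endpoints in different components.
1-3 (5): add — endpoints in different components.
3-7 (6): add — endpoints in different components.
2-4 (7): skip — 2 and 4 already connected.
4-7 (8): add — endpoints in different components.
MST edge set: {4-5, 2-5, 3-6, 1-3, 3-7, 4-7}.
Of the listed edges, {3-6, 2-5} are in the MST → 2.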